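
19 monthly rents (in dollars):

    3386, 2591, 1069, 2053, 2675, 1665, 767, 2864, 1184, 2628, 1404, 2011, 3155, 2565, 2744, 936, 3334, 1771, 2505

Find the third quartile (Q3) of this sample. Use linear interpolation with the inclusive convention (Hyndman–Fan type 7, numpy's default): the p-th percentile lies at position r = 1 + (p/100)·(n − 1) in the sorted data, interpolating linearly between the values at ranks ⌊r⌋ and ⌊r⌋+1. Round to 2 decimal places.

2709.50

Sorted: 767, 936, 1069, 1184, 1404, 1665, 1771, 2011, 2053, 2505, 2565, 2591, 2628, 2675, 2744, 2864, 3155, 3334, 3386.
n = 19.
r = 1 + (75/100)·(19 − 1) = 1 + 13.5 = 14.5.
Rank 14 is 2675 and rank 15 is 2744.
Interpolate: 2675 + 0.5·(2744 − 2675) = 2675 + 0.5·69 = 2709.5.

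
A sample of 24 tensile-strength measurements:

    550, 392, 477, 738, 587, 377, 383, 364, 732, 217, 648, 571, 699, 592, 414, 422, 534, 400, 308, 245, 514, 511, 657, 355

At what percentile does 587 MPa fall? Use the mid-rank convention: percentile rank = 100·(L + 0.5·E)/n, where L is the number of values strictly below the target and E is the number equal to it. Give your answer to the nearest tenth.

Sorted: 217, 245, 308, 355, 364, 377, 383, 392, 400, 414, 422, 477, 511, 514, 534, 550, 571, 587, 592, 648, 657, 699, 732, 738.
Count below 587: L = 17; count equal: E = 1; n = 24.
Percentile rank = 100·(17 + 0.5·1)/24 = 100·17.5/24 = 72.92.

72.9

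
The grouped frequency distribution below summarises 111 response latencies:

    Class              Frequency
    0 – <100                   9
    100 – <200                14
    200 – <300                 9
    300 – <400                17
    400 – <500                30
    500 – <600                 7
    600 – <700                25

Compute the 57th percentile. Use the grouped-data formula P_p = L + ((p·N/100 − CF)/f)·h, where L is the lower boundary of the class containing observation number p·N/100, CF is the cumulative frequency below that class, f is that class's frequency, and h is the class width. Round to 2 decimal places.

N = 111; target position k = 57/100 · 111 = 63.27.
Cumulative frequencies: 9, 23, 32, 49, 79, 86, 111.
Observation 63.27 falls in the class 400 – <500.
L = 400, CF = 49, f = 30, h = 100.
P57 = 400 + ((63.27 − 49)/30)·100 = 400 + 47.5667 = 447.567.

447.57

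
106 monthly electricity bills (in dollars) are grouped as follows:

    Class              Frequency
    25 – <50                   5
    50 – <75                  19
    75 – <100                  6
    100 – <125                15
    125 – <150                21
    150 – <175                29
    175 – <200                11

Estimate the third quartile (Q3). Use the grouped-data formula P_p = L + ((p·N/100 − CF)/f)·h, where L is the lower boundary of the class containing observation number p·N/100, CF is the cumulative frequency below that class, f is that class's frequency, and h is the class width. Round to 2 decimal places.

N = 106; target position k = 75/100 · 106 = 79.5.
Cumulative frequencies: 5, 24, 30, 45, 66, 95, 106.
Observation 79.5 falls in the class 150 – <175.
L = 150, CF = 66, f = 29, h = 25.
P75 = 150 + ((79.5 − 66)/29)·25 = 150 + 11.6379 = 161.638.

161.64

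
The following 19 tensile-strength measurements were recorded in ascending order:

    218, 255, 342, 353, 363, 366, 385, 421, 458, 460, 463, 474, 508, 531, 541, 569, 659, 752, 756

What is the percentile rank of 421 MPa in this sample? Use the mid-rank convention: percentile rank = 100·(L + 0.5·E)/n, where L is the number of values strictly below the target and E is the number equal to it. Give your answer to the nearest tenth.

Count below 421: L = 7; count equal: E = 1; n = 19.
Percentile rank = 100·(7 + 0.5·1)/19 = 100·7.5/19 = 39.47.

39.5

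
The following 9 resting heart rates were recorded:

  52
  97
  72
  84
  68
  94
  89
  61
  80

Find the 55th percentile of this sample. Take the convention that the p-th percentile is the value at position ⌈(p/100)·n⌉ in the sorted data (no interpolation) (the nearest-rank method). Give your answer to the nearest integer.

Sorted: 52, 61, 68, 72, 80, 84, 89, 94, 97.
n = 9.
Position = ⌈55/100 · 9⌉ = ⌈4.95⌉ = 5.
The value at rank 5 is 80.

80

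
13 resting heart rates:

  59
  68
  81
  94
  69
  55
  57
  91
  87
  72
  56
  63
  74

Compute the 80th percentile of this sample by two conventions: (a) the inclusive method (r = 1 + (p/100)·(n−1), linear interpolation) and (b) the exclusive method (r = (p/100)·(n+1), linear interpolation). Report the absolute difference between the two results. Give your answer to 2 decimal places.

3.20

Sorted: 55, 56, 57, 59, 63, 68, 69, 72, 74, 81, 87, 91, 94.
n = 13.
(a) r = 10.6; between ranks 10 (81) and 11 (87): 84.6.
(b) r = 11.2; between ranks 11 (87) and 12 (91): 87.8.
|84.6 − 87.8| = 3.2.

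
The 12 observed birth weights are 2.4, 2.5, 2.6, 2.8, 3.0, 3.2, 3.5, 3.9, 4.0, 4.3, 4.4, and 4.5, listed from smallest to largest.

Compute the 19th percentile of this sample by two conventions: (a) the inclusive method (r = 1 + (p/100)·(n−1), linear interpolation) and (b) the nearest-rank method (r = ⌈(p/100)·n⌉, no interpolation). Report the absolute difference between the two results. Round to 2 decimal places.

n = 12.
(a) r = 3.09; between ranks 3 (2.6) and 4 (2.8): 2.618.
(b) the nearest-rank method: rank 3 → 2.6.
|2.618 − 2.6| = 0.018.

0.02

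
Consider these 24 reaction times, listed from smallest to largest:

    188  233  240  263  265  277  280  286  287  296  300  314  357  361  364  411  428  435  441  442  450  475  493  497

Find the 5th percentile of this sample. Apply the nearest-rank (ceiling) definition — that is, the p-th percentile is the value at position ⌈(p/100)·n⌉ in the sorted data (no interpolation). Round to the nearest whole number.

n = 24.
Position = ⌈5/100 · 24⌉ = ⌈1.2⌉ = 2.
The value at rank 2 is 233.

233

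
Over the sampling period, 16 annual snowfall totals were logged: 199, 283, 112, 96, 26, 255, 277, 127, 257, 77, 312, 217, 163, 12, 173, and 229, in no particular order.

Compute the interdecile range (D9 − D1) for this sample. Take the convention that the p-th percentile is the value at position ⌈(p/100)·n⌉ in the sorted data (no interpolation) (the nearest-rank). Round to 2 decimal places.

257.00

Sorted: 12, 26, 77, 96, 112, 127, 163, 173, 199, 217, 229, 255, 257, 277, 283, 312.
n = 16.
P10: rank ⌈10/100·16⌉ = 2 → 26.
P90: rank ⌈90/100·16⌉ = 15 → 283.
Difference: 283 − 26 = 257.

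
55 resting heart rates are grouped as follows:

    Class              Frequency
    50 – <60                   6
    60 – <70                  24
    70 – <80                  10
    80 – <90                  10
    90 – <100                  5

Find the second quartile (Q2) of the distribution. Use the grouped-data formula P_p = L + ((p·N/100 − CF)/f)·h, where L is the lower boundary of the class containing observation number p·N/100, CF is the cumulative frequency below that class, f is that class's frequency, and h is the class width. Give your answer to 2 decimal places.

68.96

N = 55; target position k = 50/100 · 55 = 27.5.
Cumulative frequencies: 6, 30, 40, 50, 55.
Observation 27.5 falls in the class 60 – <70.
L = 60, CF = 6, f = 24, h = 10.
P50 = 60 + ((27.5 − 6)/24)·10 = 60 + 8.95833 = 68.9583.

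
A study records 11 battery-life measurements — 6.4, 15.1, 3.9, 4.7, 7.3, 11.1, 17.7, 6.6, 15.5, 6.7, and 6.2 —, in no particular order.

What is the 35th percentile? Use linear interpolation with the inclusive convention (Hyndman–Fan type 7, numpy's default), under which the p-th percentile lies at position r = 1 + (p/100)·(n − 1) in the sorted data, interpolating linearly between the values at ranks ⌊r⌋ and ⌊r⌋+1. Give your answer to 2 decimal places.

Sorted: 3.9, 4.7, 6.2, 6.4, 6.6, 6.7, 7.3, 11.1, 15.1, 15.5, 17.7.
n = 11.
r = 1 + (35/100)·(11 − 1) = 1 + 3.5 = 4.5.
Rank 4 is 6.4 and rank 5 is 6.6.
Interpolate: 6.4 + 0.5·(6.6 − 6.4) = 6.4 + 0.5·0.2 = 6.5.

6.50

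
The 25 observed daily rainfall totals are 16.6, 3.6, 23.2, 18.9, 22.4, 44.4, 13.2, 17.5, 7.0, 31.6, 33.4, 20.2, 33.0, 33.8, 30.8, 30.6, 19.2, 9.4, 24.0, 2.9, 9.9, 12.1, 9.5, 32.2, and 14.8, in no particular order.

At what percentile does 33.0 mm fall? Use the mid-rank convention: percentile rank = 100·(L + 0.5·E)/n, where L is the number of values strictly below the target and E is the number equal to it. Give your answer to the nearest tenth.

86.0

Sorted: 2.9, 3.6, 7.0, 9.4, 9.5, 9.9, 12.1, 13.2, 14.8, 16.6, 17.5, 18.9, 19.2, 20.2, 22.4, 23.2, 24.0, 30.6, 30.8, 31.6, 32.2, 33.0, 33.4, 33.8, 44.4.
Count below 33.0: L = 21; count equal: E = 1; n = 25.
Percentile rank = 100·(21 + 0.5·1)/25 = 100·21.5/25 = 86.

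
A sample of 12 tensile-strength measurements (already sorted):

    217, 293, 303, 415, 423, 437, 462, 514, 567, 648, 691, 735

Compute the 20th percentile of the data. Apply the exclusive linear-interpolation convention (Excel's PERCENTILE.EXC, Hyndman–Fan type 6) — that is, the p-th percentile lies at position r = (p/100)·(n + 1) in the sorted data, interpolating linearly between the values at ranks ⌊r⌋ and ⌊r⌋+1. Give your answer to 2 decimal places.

299.00

n = 12.
r = (20/100)·(12 + 1) = 2.6.
Rank 2 is 293 and rank 3 is 303.
Interpolate: 293 + 0.6·(303 − 293) = 293 + 0.6·10 = 299.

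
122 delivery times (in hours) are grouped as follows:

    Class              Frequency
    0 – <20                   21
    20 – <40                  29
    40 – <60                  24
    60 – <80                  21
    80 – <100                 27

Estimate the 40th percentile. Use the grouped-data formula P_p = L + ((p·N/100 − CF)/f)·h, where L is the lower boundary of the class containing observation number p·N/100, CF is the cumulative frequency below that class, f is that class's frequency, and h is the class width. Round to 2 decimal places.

39.17

N = 122; target position k = 40/100 · 122 = 48.8.
Cumulative frequencies: 21, 50, 74, 95, 122.
Observation 48.8 falls in the class 20 – <40.
L = 20, CF = 21, f = 29, h = 20.
P40 = 20 + ((48.8 − 21)/29)·20 = 20 + 19.1724 = 39.1724.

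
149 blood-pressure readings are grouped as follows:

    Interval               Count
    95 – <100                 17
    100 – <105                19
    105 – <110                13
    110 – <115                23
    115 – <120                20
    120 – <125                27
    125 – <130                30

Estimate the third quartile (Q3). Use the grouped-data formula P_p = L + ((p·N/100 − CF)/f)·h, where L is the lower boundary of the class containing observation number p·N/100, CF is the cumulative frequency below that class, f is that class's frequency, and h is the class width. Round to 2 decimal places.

N = 149; target position k = 75/100 · 149 = 111.75.
Cumulative frequencies: 17, 36, 49, 72, 92, 119, 149.
Observation 111.75 falls in the class 120 – <125.
L = 120, CF = 92, f = 27, h = 5.
P75 = 120 + ((111.75 − 92)/27)·5 = 120 + 3.65741 = 123.657.

123.66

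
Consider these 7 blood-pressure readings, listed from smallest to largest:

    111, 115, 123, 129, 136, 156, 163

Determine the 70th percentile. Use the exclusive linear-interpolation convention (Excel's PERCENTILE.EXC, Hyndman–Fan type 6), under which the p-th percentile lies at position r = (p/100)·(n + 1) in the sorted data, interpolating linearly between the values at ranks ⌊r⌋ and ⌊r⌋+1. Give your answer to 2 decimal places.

n = 7.
r = (70/100)·(7 + 1) = 5.6.
Rank 5 is 136 and rank 6 is 156.
Interpolate: 136 + 0.6·(156 − 136) = 136 + 0.6·20 = 148.

148.00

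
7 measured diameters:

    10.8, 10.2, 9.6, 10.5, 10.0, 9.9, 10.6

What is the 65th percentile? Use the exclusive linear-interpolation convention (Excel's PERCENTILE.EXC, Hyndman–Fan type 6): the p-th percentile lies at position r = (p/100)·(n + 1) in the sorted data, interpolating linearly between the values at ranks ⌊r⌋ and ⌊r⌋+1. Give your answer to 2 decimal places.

Sorted: 9.6, 9.9, 10.0, 10.2, 10.5, 10.6, 10.8.
n = 7.
r = (65/100)·(7 + 1) = 5.2.
Rank 5 is 10.5 and rank 6 is 10.6.
Interpolate: 10.5 + 0.2·(10.6 − 10.5) = 10.5 + 0.2·0.1 = 10.52.

10.52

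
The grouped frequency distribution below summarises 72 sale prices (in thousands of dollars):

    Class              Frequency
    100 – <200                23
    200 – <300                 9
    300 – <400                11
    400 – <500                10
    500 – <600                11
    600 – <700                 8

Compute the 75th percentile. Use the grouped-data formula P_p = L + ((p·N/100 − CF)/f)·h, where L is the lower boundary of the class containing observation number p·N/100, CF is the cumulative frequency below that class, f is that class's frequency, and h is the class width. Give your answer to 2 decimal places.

N = 72; target position k = 75/100 · 72 = 54.
Cumulative frequencies: 23, 32, 43, 53, 64, 72.
Observation 54 falls in the class 500 – <600.
L = 500, CF = 53, f = 11, h = 100.
P75 = 500 + ((54 − 53)/11)·100 = 500 + 9.09091 = 509.091.

509.09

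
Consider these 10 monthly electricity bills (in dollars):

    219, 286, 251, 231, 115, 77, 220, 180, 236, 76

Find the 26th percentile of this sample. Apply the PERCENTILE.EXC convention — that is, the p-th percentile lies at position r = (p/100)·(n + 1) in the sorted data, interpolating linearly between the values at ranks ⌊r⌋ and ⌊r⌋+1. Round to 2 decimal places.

109.68

Sorted: 76, 77, 115, 180, 219, 220, 231, 236, 251, 286.
n = 10.
r = (26/100)·(10 + 1) = 2.86.
Rank 2 is 77 and rank 3 is 115.
Interpolate: 77 + 0.86·(115 − 77) = 77 + 0.86·38 = 109.68.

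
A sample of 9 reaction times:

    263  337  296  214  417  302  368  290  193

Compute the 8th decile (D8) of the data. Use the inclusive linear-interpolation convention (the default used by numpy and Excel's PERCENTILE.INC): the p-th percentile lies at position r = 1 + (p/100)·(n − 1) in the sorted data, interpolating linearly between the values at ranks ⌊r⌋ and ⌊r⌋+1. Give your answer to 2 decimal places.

349.40

Sorted: 193, 214, 263, 290, 296, 302, 337, 368, 417.
n = 9.
r = 1 + (80/100)·(9 − 1) = 1 + 6.4 = 7.4.
Rank 7 is 337 and rank 8 is 368.
Interpolate: 337 + 0.4·(368 − 337) = 337 + 0.4·31 = 349.4.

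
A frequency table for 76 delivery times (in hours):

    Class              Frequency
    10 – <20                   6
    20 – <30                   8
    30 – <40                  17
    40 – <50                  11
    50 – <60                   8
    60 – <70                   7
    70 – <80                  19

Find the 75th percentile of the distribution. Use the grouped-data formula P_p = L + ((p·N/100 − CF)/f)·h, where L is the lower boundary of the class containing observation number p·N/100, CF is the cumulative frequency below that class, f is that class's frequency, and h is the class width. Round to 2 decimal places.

70.00

N = 76; target position k = 75/100 · 76 = 57.
Cumulative frequencies: 6, 14, 31, 42, 50, 57, 76.
Observation 57 falls in the class 60 – <70.
L = 60, CF = 50, f = 7, h = 10.
P75 = 60 + ((57 − 50)/7)·10 = 60 + 10 = 70.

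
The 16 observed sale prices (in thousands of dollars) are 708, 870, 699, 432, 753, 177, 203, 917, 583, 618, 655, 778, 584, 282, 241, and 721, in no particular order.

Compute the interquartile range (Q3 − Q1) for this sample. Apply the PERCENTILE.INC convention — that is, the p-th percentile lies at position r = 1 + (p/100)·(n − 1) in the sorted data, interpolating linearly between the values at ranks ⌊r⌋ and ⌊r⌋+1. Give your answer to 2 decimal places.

334.50

Sorted: 177, 203, 241, 282, 432, 583, 584, 618, 655, 699, 708, 721, 753, 778, 870, 917.
n = 16.
P25: r = 4.75; ranks 4–5 are 282, 432; interpolating gives 394.5.
P75: r = 12.25; ranks 12–13 are 721, 753; interpolating gives 729.
Difference: 729 − 394.5 = 334.5.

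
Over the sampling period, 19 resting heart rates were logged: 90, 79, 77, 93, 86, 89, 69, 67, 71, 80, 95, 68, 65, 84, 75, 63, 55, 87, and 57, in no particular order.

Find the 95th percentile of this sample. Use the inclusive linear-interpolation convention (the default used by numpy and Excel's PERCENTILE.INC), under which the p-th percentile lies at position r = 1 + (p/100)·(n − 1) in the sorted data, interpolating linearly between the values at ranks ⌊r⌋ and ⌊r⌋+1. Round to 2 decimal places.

93.20

Sorted: 55, 57, 63, 65, 67, 68, 69, 71, 75, 77, 79, 80, 84, 86, 87, 89, 90, 93, 95.
n = 19.
r = 1 + (95/100)·(19 − 1) = 1 + 17.1 = 18.1.
Rank 18 is 93 and rank 19 is 95.
Interpolate: 93 + 0.1·(95 − 93) = 93 + 0.1·2 = 93.2.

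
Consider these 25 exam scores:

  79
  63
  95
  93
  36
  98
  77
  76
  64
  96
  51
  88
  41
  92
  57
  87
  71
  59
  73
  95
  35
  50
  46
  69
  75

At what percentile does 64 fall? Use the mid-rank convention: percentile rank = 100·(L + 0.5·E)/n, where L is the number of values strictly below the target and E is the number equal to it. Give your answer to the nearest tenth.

Sorted: 35, 36, 41, 46, 50, 51, 57, 59, 63, 64, 69, 71, 73, 75, 76, 77, 79, 87, 88, 92, 93, 95, 95, 96, 98.
Count below 64: L = 9; count equal: E = 1; n = 25.
Percentile rank = 100·(9 + 0.5·1)/25 = 100·9.5/25 = 38.

38.0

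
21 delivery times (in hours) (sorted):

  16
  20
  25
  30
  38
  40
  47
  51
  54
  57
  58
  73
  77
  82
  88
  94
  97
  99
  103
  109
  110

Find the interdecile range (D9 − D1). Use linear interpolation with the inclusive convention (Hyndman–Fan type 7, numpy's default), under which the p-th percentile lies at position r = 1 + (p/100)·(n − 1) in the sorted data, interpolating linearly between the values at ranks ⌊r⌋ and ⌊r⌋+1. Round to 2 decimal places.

n = 21.
P10: r = 3 (integer) → 25.
P90: r = 19 (integer) → 103.
Difference: 103 − 25 = 78.

78.00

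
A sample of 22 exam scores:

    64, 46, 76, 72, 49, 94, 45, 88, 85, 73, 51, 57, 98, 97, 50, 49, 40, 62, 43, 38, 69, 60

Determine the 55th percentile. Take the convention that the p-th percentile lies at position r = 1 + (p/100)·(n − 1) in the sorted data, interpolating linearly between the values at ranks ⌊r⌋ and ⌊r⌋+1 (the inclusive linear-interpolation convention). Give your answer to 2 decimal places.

Sorted: 38, 40, 43, 45, 46, 49, 49, 50, 51, 57, 60, 62, 64, 69, 72, 73, 76, 85, 88, 94, 97, 98.
n = 22.
r = 1 + (55/100)·(22 − 1) = 1 + 11.55 = 12.55.
Rank 12 is 62 and rank 13 is 64.
Interpolate: 62 + 0.55·(64 − 62) = 62 + 0.55·2 = 63.1.

63.10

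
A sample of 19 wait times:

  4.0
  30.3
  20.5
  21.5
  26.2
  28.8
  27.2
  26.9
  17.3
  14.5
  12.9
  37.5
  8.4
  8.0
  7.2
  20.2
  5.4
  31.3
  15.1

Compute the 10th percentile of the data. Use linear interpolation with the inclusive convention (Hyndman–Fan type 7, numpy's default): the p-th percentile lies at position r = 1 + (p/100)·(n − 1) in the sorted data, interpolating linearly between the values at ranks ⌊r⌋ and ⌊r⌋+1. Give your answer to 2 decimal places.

Sorted: 4.0, 5.4, 7.2, 8.0, 8.4, 12.9, 14.5, 15.1, 17.3, 20.2, 20.5, 21.5, 26.2, 26.9, 27.2, 28.8, 30.3, 31.3, 37.5.
n = 19.
r = 1 + (10/100)·(19 − 1) = 1 + 1.8 = 2.8.
Rank 2 is 5.4 and rank 3 is 7.2.
Interpolate: 5.4 + 0.8·(7.2 − 5.4) = 5.4 + 0.8·1.8 = 6.84.

6.84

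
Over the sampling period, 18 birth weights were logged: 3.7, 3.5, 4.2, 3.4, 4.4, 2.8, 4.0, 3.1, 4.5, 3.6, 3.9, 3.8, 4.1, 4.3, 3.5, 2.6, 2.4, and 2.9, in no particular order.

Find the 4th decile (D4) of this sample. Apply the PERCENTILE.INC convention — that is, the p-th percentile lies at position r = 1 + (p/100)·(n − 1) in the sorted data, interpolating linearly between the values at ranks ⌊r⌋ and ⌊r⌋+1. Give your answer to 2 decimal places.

3.50

Sorted: 2.4, 2.6, 2.8, 2.9, 3.1, 3.4, 3.5, 3.5, 3.6, 3.7, 3.8, 3.9, 4.0, 4.1, 4.2, 4.3, 4.4, 4.5.
n = 18.
r = 1 + (40/100)·(18 − 1) = 1 + 6.8 = 7.8.
Rank 7 is 3.5 and rank 8 is 3.5.
Interpolate: 3.5 + 0.8·(3.5 − 3.5) = 3.5 + 0.8·0 = 3.5.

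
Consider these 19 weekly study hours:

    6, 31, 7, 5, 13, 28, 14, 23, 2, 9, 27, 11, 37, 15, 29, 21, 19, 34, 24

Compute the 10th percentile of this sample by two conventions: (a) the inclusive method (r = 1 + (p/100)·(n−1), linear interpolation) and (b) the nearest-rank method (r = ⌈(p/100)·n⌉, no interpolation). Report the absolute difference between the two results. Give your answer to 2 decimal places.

Sorted: 2, 5, 6, 7, 9, 11, 13, 14, 15, 19, 21, 23, 24, 27, 28, 29, 31, 34, 37.
n = 19.
(a) r = 2.8; between ranks 2 (5) and 3 (6): 5.8.
(b) the nearest-rank method: rank 2 → 5.
|5.8 − 5| = 0.8.

0.80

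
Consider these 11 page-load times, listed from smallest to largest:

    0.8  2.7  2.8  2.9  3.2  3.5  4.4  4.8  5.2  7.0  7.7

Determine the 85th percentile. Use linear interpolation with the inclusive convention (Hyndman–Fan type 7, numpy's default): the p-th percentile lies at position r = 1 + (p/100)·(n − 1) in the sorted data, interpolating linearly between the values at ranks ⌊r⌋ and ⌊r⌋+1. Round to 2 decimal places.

n = 11.
r = 1 + (85/100)·(11 − 1) = 1 + 8.5 = 9.5.
Rank 9 is 5.2 and rank 10 is 7.0.
Interpolate: 5.2 + 0.5·(7.0 − 5.2) = 5.2 + 0.5·1.8 = 6.1.

6.10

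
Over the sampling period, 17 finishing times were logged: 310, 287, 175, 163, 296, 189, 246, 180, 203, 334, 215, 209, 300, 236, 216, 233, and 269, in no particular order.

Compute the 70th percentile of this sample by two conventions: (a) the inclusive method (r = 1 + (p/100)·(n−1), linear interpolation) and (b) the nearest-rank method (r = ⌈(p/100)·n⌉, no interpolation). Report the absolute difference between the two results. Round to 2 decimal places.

3.60

Sorted: 163, 175, 180, 189, 203, 209, 215, 216, 233, 236, 246, 269, 287, 296, 300, 310, 334.
n = 17.
(a) r = 12.2; between ranks 12 (269) and 13 (287): 272.6.
(b) the nearest-rank method: rank 12 → 269.
|272.6 − 269| = 3.6.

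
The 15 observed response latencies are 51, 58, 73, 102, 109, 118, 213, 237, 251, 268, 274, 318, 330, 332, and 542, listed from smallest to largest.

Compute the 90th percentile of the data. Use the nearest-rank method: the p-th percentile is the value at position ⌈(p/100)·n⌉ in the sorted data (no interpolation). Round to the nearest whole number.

332

n = 15.
Position = ⌈90/100 · 15⌉ = ⌈13.5⌉ = 14.
The value at rank 14 is 332.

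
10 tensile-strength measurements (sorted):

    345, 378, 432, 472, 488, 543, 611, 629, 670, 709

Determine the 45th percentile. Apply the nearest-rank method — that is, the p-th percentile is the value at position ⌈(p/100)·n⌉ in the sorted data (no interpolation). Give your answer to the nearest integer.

488

n = 10.
Position = ⌈45/100 · 10⌉ = ⌈4.5⌉ = 5.
The value at rank 5 is 488.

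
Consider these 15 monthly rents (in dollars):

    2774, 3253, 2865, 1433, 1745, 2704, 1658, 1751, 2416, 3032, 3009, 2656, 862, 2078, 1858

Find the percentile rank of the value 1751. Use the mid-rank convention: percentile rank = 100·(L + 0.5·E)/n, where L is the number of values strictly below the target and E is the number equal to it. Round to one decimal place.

Sorted: 862, 1433, 1658, 1745, 1751, 1858, 2078, 2416, 2656, 2704, 2774, 2865, 3009, 3032, 3253.
Count below 1751: L = 4; count equal: E = 1; n = 15.
Percentile rank = 100·(4 + 0.5·1)/15 = 100·4.5/15 = 30.

30.0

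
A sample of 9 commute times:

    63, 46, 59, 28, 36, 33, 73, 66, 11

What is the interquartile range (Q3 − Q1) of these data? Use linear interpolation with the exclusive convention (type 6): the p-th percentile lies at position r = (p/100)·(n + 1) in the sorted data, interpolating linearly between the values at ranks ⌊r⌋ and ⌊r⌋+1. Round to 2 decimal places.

Sorted: 11, 28, 33, 36, 46, 59, 63, 66, 73.
n = 9.
P25: r = 2.5; ranks 2–3 are 28, 33; interpolating gives 30.5.
P75: r = 7.5; ranks 7–8 are 63, 66; interpolating gives 64.5.
Difference: 64.5 − 30.5 = 34.

34.00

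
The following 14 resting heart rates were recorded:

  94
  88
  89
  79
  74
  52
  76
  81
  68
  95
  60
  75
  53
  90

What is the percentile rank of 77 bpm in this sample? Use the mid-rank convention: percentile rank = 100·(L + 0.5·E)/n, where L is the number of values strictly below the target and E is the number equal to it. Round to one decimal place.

Sorted: 52, 53, 60, 68, 74, 75, 76, 79, 81, 88, 89, 90, 94, 95.
Count below 77: L = 7; count equal: E = 0; n = 14.
Percentile rank = 100·(7 + 0.5·0)/14 = 100·7/14 = 50.

50.0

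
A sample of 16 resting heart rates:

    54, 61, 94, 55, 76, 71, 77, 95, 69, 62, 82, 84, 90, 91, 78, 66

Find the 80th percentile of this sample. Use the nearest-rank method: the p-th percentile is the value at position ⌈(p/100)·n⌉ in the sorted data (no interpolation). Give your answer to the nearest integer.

Sorted: 54, 55, 61, 62, 66, 69, 71, 76, 77, 78, 82, 84, 90, 91, 94, 95.
n = 16.
Position = ⌈80/100 · 16⌉ = ⌈12.8⌉ = 13.
The value at rank 13 is 90.

90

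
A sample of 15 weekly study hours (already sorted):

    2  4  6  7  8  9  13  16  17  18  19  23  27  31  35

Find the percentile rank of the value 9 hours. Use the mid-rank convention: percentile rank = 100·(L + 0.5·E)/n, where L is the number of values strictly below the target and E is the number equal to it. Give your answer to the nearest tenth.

36.7

Count below 9: L = 5; count equal: E = 1; n = 15.
Percentile rank = 100·(5 + 0.5·1)/15 = 100·5.5/15 = 36.67.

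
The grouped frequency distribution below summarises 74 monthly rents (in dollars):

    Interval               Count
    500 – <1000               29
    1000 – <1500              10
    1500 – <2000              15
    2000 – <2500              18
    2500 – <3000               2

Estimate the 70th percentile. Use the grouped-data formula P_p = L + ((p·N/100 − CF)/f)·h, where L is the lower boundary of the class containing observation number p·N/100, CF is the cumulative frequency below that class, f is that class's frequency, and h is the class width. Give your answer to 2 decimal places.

1926.67

N = 74; target position k = 70/100 · 74 = 51.8.
Cumulative frequencies: 29, 39, 54, 72, 74.
Observation 51.8 falls in the class 1500 – <2000.
L = 1500, CF = 39, f = 15, h = 500.
P70 = 1500 + ((51.8 − 39)/15)·500 = 1500 + 426.667 = 1926.67.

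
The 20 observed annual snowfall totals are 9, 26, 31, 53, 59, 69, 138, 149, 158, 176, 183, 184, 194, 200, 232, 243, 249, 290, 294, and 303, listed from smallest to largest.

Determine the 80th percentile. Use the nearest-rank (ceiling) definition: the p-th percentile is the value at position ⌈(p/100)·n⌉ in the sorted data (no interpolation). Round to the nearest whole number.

n = 20.
Position = ⌈80/100 · 20⌉ = ⌈16⌉ = 16.
The value at rank 16 is 243.

243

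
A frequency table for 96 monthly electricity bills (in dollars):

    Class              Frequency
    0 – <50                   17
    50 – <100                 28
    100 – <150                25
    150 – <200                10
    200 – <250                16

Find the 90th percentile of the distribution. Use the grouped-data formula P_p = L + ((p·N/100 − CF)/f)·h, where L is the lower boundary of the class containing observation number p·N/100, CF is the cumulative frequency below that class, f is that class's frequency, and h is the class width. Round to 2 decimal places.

N = 96; target position k = 90/100 · 96 = 86.4.
Cumulative frequencies: 17, 45, 70, 80, 96.
Observation 86.4 falls in the class 200 – <250.
L = 200, CF = 80, f = 16, h = 50.
P90 = 200 + ((86.4 − 80)/16)·50 = 200 + 20 = 220.

220.00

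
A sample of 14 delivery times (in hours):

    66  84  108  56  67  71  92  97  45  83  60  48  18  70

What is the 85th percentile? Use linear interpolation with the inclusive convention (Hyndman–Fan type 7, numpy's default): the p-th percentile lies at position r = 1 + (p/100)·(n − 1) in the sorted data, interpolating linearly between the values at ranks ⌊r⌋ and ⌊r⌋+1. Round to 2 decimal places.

Sorted: 18, 45, 48, 56, 60, 66, 67, 70, 71, 83, 84, 92, 97, 108.
n = 14.
r = 1 + (85/100)·(14 − 1) = 1 + 11.05 = 12.05.
Rank 12 is 92 and rank 13 is 97.
Interpolate: 92 + 0.05·(97 − 92) = 92 + 0.05·5 = 92.25.

92.25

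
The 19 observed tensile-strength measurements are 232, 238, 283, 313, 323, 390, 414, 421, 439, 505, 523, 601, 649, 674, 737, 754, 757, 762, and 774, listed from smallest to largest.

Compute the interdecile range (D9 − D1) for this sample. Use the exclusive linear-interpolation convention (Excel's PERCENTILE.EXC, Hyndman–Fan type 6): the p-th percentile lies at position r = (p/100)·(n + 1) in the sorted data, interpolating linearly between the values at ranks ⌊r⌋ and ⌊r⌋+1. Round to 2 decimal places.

524.00

n = 19.
P10: r = 2 (integer) → 238.
P90: r = 18 (integer) → 762.
Difference: 762 − 238 = 524.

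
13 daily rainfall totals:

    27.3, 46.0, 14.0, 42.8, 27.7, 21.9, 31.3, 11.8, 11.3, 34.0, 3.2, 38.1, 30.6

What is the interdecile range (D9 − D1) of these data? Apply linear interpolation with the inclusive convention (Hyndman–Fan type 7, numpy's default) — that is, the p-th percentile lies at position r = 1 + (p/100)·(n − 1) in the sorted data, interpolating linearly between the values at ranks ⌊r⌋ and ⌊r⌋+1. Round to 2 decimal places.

30.46

Sorted: 3.2, 11.3, 11.8, 14.0, 21.9, 27.3, 27.7, 30.6, 31.3, 34.0, 38.1, 42.8, 46.0.
n = 13.
P10: r = 2.2; ranks 2–3 are 11.3, 11.8; interpolating gives 11.4.
P90: r = 11.8; ranks 11–12 are 38.1, 42.8; interpolating gives 41.86.
Difference: 41.86 − 11.4 = 30.46.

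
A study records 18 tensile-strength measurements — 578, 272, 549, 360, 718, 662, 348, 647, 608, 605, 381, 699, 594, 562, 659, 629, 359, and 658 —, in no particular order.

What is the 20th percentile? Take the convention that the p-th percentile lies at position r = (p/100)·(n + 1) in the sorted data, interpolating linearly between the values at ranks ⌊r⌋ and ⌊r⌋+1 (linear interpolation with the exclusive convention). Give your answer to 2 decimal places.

359.80

Sorted: 272, 348, 359, 360, 381, 549, 562, 578, 594, 605, 608, 629, 647, 658, 659, 662, 699, 718.
n = 18.
r = (20/100)·(18 + 1) = 3.8.
Rank 3 is 359 and rank 4 is 360.
Interpolate: 359 + 0.8·(360 − 359) = 359 + 0.8·1 = 359.8.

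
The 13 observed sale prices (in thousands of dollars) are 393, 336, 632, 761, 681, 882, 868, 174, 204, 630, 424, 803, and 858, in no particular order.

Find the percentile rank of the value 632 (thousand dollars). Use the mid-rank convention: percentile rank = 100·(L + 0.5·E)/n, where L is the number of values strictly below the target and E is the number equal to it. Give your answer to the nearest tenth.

50.0

Sorted: 174, 204, 336, 393, 424, 630, 632, 681, 761, 803, 858, 868, 882.
Count below 632: L = 6; count equal: E = 1; n = 13.
Percentile rank = 100·(6 + 0.5·1)/13 = 100·6.5/13 = 50.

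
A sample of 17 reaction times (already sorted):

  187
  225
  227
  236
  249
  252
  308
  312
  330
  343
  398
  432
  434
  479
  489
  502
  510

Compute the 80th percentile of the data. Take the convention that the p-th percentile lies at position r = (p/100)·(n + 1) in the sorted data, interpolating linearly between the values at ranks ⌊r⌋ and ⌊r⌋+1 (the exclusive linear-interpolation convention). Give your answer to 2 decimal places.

n = 17.
r = (80/100)·(17 + 1) = 14.4.
Rank 14 is 479 and rank 15 is 489.
Interpolate: 479 + 0.4·(489 − 479) = 479 + 0.4·10 = 483.

483.00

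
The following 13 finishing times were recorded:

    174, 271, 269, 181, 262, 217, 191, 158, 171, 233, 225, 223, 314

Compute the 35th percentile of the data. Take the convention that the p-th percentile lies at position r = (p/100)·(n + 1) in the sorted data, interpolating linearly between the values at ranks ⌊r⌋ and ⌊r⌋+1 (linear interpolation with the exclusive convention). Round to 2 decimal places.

190.00

Sorted: 158, 171, 174, 181, 191, 217, 223, 225, 233, 262, 269, 271, 314.
n = 13.
r = (35/100)·(13 + 1) = 4.9.
Rank 4 is 181 and rank 5 is 191.
Interpolate: 181 + 0.9·(191 − 181) = 181 + 0.9·10 = 190.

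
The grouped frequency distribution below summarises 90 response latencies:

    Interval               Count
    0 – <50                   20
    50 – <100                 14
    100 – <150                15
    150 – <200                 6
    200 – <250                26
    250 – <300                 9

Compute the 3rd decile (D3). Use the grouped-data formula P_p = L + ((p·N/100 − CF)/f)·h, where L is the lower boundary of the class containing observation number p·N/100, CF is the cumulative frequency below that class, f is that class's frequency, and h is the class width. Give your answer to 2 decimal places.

75.00

N = 90; target position k = 30/100 · 90 = 27.
Cumulative frequencies: 20, 34, 49, 55, 81, 90.
Observation 27 falls in the class 50 – <100.
L = 50, CF = 20, f = 14, h = 50.
P30 = 50 + ((27 − 20)/14)·50 = 50 + 25 = 75.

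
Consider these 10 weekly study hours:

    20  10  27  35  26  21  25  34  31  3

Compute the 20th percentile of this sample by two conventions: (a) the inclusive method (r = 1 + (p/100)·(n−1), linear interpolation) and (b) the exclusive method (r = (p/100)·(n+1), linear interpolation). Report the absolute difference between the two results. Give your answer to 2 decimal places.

6.00

Sorted: 3, 10, 20, 21, 25, 26, 27, 31, 34, 35.
n = 10.
(a) r = 2.8; between ranks 2 (10) and 3 (20): 18.
(b) r = 2.2; between ranks 2 (10) and 3 (20): 12.
|18 − 12| = 6.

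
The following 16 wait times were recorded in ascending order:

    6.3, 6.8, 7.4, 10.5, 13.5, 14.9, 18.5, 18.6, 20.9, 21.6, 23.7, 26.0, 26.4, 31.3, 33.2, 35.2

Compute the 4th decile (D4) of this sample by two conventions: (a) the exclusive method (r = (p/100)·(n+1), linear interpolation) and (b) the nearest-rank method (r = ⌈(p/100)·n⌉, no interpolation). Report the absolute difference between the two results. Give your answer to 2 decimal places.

0.72

n = 16.
(a) r = 6.8; between ranks 6 (14.9) and 7 (18.5): 17.78.
(b) the nearest-rank method: rank 7 → 18.5.
|17.78 − 18.5| = 0.72.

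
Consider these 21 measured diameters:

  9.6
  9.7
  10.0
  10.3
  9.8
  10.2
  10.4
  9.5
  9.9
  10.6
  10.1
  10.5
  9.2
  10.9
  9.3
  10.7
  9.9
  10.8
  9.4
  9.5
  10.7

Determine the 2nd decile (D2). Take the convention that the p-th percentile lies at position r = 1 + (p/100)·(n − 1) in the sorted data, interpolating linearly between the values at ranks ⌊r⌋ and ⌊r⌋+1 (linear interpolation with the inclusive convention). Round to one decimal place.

9.5

Sorted: 9.2, 9.3, 9.4, 9.5, 9.5, 9.6, 9.7, 9.8, 9.9, 9.9, 10.0, 10.1, 10.2, 10.3, 10.4, 10.5, 10.6, 10.7, 10.7, 10.8, 10.9.
n = 21.
r = 1 + (20/100)·(21 − 1) = 1 + 4 = 5.
r is an integer, so P20 is the value at rank 5: 9.5.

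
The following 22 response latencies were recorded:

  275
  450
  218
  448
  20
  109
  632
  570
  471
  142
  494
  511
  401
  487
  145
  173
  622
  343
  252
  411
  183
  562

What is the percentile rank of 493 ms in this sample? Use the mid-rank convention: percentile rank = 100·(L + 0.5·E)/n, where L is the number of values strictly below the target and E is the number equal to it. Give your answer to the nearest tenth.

Sorted: 20, 109, 142, 145, 173, 183, 218, 252, 275, 343, 401, 411, 448, 450, 471, 487, 494, 511, 562, 570, 622, 632.
Count below 493: L = 16; count equal: E = 0; n = 22.
Percentile rank = 100·(16 + 0.5·0)/22 = 100·16/22 = 72.73.

72.7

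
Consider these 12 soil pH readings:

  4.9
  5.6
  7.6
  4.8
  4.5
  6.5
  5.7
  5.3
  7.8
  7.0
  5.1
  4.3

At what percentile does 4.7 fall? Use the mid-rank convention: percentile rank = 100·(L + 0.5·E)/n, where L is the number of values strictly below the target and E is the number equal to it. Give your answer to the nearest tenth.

16.7

Sorted: 4.3, 4.5, 4.8, 4.9, 5.1, 5.3, 5.6, 5.7, 6.5, 7.0, 7.6, 7.8.
Count below 4.7: L = 2; count equal: E = 0; n = 12.
Percentile rank = 100·(2 + 0.5·0)/12 = 100·2/12 = 16.67.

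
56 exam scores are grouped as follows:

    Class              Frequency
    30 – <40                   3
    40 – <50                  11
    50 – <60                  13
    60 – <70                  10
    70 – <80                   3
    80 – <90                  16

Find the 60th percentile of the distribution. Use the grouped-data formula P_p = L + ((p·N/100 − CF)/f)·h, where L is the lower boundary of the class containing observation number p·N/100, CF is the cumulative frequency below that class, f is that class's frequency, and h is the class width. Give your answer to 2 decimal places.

N = 56; target position k = 60/100 · 56 = 33.6.
Cumulative frequencies: 3, 14, 27, 37, 40, 56.
Observation 33.6 falls in the class 60 – <70.
L = 60, CF = 27, f = 10, h = 10.
P60 = 60 + ((33.6 − 27)/10)·10 = 60 + 6.6 = 66.6.

66.60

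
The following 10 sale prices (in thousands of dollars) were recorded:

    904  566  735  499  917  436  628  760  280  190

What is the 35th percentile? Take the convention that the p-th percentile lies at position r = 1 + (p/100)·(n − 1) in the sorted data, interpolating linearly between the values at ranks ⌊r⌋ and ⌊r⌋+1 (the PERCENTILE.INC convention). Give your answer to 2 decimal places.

509.05

Sorted: 190, 280, 436, 499, 566, 628, 735, 760, 904, 917.
n = 10.
r = 1 + (35/100)·(10 − 1) = 1 + 3.15 = 4.15.
Rank 4 is 499 and rank 5 is 566.
Interpolate: 499 + 0.15·(566 − 499) = 499 + 0.15·67 = 509.05.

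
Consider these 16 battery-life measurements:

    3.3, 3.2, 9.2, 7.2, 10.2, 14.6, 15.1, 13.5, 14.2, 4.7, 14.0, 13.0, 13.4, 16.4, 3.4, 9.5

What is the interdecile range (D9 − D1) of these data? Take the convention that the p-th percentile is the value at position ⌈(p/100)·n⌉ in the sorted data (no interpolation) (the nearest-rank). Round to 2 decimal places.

11.80

Sorted: 3.2, 3.3, 3.4, 4.7, 7.2, 9.2, 9.5, 10.2, 13.0, 13.4, 13.5, 14.0, 14.2, 14.6, 15.1, 16.4.
n = 16.
P10: rank ⌈10/100·16⌉ = 2 → 3.3.
P90: rank ⌈90/100·16⌉ = 15 → 15.1.
Difference: 15.1 − 3.3 = 11.8.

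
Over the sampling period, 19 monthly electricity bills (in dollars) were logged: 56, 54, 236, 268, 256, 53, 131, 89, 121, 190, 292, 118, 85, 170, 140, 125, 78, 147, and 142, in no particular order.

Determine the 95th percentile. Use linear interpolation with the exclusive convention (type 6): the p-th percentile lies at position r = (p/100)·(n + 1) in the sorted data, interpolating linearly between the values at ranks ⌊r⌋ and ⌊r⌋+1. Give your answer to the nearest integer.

Sorted: 53, 54, 56, 78, 85, 89, 118, 121, 125, 131, 140, 142, 147, 170, 190, 236, 256, 268, 292.
n = 19.
r = (95/100)·(19 + 1) = 19.
r is an integer, so P95 is the value at rank 19: 292.

292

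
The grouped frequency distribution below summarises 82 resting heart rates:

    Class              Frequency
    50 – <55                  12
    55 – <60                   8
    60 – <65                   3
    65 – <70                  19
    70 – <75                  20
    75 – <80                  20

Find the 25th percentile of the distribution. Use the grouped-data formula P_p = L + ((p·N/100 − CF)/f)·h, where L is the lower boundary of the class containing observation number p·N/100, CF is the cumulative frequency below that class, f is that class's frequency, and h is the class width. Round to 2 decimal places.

N = 82; target position k = 25/100 · 82 = 20.5.
Cumulative frequencies: 12, 20, 23, 42, 62, 82.
Observation 20.5 falls in the class 60 – <65.
L = 60, CF = 20, f = 3, h = 5.
P25 = 60 + ((20.5 − 20)/3)·5 = 60 + 0.833333 = 60.8333.

60.83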